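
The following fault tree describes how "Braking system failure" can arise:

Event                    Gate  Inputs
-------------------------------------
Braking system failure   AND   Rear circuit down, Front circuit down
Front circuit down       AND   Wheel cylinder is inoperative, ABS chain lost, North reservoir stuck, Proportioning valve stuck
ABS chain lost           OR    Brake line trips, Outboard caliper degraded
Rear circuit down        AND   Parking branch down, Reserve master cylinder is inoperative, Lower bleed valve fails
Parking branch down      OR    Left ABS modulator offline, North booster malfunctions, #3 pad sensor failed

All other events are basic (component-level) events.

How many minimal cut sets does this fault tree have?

Parking branch down [OR]: union of children's cut sets → 3 cut set(s).
Rear circuit down [AND]: one cut set from each child combined → 3 × 1 × 1 = 3 cut set(s).
ABS chain lost [OR]: union of children's cut sets → 2 cut set(s).
Front circuit down [AND]: one cut set from each child combined → 1 × 2 × 1 × 1 = 2 cut set(s).
Braking system failure [AND]: one cut set from each child combined → 3 × 2 = 6 cut set(s).
Minimal cut sets: {Brake line trips, Left ABS modulator offline, Lower bleed valve fails, North reservoir stuck, Proportioning valve stuck, Reserve master cylinder is inoperative, Wheel cylinder is inoperative}; {Left ABS modulator offline, Lower bleed valve fails, North reservoir stuck, Outboard caliper degraded, Proportioning valve stuck, Reserve master cylinder is inoperative, Wheel cylinder is inoperative}; {Brake line trips, Lower bleed valve fails, North booster malfunctions, North reservoir stuck, Proportioning valve stuck, Reserve master cylinder is inoperative, Wheel cylinder is inoperative}; {Lower bleed valve fails, North booster malfunctions, North reservoir stuck, Outboard caliper degraded, Proportioning valve stuck, Reserve master cylinder is inoperative, Wheel cylinder is inoperative}; {#3 pad sensor failed, Brake line trips, Lower bleed valve fails, North reservoir stuck, Proportioning valve stuck, Reserve master cylinder is inoperative, Wheel cylinder is inoperative}; {#3 pad sensor failed, Lower bleed valve fails, North reservoir stuck, Outboard caliper degraded, Proportioning valve stuck, Reserve master cylinder is inoperative, Wheel cylinder is inoperative}.

6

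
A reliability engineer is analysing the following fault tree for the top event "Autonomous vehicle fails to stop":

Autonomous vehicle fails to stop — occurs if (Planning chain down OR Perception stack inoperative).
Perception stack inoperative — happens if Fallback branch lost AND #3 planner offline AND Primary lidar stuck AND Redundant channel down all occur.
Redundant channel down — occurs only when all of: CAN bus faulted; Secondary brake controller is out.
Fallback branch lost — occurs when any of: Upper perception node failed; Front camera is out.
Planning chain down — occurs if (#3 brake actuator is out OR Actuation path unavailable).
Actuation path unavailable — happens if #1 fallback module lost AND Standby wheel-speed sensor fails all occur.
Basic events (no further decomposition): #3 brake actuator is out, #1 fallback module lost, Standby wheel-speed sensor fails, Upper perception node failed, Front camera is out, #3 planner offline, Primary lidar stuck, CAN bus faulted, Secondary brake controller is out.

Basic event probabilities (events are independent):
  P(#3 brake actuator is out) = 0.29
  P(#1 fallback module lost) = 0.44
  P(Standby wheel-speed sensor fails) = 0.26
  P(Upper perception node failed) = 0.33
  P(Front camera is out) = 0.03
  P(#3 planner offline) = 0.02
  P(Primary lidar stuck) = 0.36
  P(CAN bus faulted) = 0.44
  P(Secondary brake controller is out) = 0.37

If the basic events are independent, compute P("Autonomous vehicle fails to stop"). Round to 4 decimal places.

P(Actuation path unavailable) [AND] = 0.44 × 0.26 = 0.114400
P(Planning chain down) [OR] = 1 − (1−0.29) × (1−0.114400) = 0.371224
P(Fallback branch lost) [OR] = 1 − (1−0.33) × (1−0.03) = 0.350100
P(Redundant channel down) [AND] = 0.44 × 0.37 = 0.162800
P(Perception stack inoperative) [AND] = 0.350100 × 0.02 × 0.36 × 0.162800 = 0.000410
P(Autonomous vehicle fails to stop) [OR] = 1 − (1−0.371224) × (1−0.000410) = 0.371482
Rounded to 4 decimal places: P(Autonomous vehicle fails to stop) ≈ 0.3715.

0.3715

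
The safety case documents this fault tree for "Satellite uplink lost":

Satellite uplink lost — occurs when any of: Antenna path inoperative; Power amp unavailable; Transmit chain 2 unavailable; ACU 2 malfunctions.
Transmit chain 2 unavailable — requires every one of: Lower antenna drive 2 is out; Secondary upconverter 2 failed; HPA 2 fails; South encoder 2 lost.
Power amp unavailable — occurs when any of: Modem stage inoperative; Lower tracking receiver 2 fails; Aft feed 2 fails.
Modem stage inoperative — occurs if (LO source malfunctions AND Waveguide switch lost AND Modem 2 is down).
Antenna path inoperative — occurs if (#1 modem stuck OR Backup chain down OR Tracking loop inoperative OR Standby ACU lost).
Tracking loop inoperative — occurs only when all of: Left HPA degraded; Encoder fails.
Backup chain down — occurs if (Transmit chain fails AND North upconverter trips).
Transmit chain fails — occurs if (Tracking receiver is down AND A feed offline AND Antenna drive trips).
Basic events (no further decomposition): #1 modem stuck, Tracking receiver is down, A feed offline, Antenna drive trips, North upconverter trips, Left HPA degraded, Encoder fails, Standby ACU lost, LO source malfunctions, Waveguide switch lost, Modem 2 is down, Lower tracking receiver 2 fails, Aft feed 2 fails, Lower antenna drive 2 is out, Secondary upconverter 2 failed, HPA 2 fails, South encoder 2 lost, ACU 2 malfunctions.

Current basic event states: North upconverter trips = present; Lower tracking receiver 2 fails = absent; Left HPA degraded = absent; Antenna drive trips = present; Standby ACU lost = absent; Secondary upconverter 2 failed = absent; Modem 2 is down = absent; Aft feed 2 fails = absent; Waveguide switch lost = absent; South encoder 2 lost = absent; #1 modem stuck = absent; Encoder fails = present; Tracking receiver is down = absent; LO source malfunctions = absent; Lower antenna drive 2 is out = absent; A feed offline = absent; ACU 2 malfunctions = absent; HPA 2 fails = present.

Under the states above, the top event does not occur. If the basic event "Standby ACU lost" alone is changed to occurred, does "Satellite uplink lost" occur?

Counterfactual: set "Standby ACU lost" to occurred.
Transmit chain fails [AND]: Tracking receiver is down=not, A feed offline=not, Antenna drive trips=occurs → not all inputs occur → does not occur.
Backup chain down [AND]: Transmit chain fails=not, North upconverter trips=occurs → not all inputs occur → does not occur.
Tracking loop inoperative [AND]: Left HPA degraded=not, Encoder fails=occurs → not all inputs occur → does not occur.
Antenna path inoperative [OR]: #1 modem stuck=not, Backup chain down=not, Tracking loop inoperative=not, Standby ACU lost=occurs → at least one input occurs → occurs.
Modem stage inoperative [AND]: LO source malfunctions=not, Waveguide switch lost=not, Modem 2 is down=not → not all inputs occur → does not occur.
Power amp unavailable [OR]: Modem stage inoperative=not, Lower tracking receiver 2 fails=not, Aft feed 2 fails=not → no input occurs → does not occur.
Transmit chain 2 unavailable [AND]: Lower antenna drive 2 is out=not, Secondary upconverter 2 failed=not, HPA 2 fails=occurs, South encoder 2 lost=not → not all inputs occur → does not occur.
Satellite uplink lost [OR]: Antenna path inoperative=occurs, Power amp unavailable=not, Transmit chain 2 unavailable=not, ACU 2 malfunctions=not → at least one input occurs → occurs.

Yes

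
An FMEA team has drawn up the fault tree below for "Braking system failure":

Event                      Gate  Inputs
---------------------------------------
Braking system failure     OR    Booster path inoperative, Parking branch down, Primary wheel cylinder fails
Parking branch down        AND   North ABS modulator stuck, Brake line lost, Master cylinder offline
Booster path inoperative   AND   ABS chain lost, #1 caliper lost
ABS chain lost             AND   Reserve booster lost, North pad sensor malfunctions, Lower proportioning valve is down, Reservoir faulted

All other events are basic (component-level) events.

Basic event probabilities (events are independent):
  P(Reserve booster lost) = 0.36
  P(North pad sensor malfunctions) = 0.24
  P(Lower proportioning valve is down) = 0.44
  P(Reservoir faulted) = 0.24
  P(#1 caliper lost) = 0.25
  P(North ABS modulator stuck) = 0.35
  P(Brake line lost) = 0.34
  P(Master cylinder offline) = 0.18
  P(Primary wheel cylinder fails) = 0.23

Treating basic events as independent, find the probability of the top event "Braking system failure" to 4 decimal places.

P(ABS chain lost) [AND] = 0.36 × 0.24 × 0.44 × 0.24 = 0.009124
P(Booster path inoperative) [AND] = 0.009124 × 0.25 = 0.002281
P(Parking branch down) [AND] = 0.35 × 0.34 × 0.18 = 0.021420
P(Braking system failure) [OR] = 1 − (1−0.002281) × (1−0.021420) × (1−0.23) = 0.248212
Rounded to 4 decimal places: P(Braking system failure) ≈ 0.2482.

0.2482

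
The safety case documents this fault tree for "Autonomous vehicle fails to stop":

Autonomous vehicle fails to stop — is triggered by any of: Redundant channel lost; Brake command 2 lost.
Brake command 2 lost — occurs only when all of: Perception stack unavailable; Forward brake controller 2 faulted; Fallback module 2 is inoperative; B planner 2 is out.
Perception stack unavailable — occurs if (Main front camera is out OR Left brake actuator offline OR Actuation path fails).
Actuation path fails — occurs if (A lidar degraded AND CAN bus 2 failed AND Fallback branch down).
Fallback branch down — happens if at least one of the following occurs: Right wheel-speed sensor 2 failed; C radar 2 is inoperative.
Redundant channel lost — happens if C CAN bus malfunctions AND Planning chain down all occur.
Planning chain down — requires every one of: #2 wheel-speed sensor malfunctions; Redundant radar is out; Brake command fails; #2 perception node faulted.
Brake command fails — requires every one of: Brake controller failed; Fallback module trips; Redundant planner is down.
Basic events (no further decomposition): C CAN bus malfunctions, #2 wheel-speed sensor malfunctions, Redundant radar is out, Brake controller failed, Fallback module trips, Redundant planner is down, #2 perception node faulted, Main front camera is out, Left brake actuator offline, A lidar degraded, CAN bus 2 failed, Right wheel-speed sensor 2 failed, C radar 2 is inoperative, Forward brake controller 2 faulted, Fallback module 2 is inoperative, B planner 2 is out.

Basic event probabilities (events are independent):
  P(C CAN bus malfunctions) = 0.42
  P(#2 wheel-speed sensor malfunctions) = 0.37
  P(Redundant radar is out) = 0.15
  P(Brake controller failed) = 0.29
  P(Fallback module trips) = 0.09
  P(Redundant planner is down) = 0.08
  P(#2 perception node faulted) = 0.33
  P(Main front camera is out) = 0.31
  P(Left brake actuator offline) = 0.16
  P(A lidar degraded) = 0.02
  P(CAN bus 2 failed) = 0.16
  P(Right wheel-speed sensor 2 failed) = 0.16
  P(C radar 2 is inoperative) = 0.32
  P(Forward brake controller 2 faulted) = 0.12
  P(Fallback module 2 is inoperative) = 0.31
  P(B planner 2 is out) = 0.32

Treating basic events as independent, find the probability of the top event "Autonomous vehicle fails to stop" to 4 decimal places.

0.0050

P(Brake command fails) [AND] = 0.29 × 0.09 × 0.08 = 0.002088
P(Planning chain down) [AND] = 0.37 × 0.15 × 0.002088 × 0.33 = 0.000038
P(Redundant channel lost) [AND] = 0.42 × 0.000038 = 0.000016
P(Fallback branch down) [OR] = 1 − (1−0.16) × (1−0.32) = 0.428800
P(Actuation path fails) [AND] = 0.02 × 0.16 × 0.428800 = 0.001372
P(Perception stack unavailable) [OR] = 1 − (1−0.31) × (1−0.16) × (1−0.001372) = 0.421195
P(Brake command 2 lost) [AND] = 0.421195 × 0.12 × 0.31 × 0.32 = 0.005014
P(Autonomous vehicle fails to stop) [OR] = 1 − (1−0.000016) × (1−0.005014) = 0.005030
Rounded to 4 decimal places: P(Autonomous vehicle fails to stop) ≈ 0.0050.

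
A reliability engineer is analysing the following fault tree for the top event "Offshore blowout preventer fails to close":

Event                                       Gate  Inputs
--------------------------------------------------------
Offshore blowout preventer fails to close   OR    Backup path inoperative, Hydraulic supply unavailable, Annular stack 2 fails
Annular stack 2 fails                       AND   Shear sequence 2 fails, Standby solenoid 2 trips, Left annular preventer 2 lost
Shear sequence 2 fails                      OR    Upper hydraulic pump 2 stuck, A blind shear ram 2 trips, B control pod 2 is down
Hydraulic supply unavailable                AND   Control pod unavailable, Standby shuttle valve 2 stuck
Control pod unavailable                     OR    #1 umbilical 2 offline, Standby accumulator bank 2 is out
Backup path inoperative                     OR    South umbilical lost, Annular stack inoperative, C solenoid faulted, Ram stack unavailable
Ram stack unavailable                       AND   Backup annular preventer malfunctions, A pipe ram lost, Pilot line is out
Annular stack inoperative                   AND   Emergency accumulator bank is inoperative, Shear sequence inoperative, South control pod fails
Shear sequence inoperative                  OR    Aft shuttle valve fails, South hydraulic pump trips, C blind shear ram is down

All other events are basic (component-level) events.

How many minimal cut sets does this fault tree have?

11

Shear sequence inoperative [OR]: union of children's cut sets → 3 cut set(s).
Annular stack inoperative [AND]: one cut set from each child combined → 1 × 3 × 1 = 3 cut set(s).
Ram stack unavailable [AND]: one cut set from each child combined → 1 × 1 × 1 = 1 cut set(s).
Backup path inoperative [OR]: union of children's cut sets → 6 cut set(s).
Control pod unavailable [OR]: union of children's cut sets → 2 cut set(s).
Hydraulic supply unavailable [AND]: one cut set from each child combined → 2 × 1 = 2 cut set(s).
Shear sequence 2 fails [OR]: union of children's cut sets → 3 cut set(s).
Annular stack 2 fails [AND]: one cut set from each child combined → 3 × 1 × 1 = 3 cut set(s).
Offshore blowout preventer fails to close [OR]: union of children's cut sets → 11 cut set(s).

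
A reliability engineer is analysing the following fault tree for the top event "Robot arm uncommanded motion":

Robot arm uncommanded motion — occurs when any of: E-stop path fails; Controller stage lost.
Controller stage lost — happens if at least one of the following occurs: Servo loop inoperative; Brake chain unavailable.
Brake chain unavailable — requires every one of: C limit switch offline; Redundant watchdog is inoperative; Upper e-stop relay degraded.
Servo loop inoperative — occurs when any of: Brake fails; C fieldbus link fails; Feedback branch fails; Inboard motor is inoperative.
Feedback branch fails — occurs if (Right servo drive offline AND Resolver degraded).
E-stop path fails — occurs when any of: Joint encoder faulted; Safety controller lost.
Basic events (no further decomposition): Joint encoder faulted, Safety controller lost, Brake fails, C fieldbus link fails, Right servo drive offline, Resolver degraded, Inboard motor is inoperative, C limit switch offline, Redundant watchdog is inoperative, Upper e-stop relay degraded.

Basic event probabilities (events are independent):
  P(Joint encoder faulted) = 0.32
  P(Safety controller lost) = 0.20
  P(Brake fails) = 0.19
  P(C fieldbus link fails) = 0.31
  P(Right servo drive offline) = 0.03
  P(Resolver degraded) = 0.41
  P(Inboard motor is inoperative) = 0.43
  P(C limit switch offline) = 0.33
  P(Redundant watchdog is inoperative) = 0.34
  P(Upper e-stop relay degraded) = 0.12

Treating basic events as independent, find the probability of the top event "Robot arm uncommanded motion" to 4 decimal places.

P(E-stop path fails) [OR] = 1 − (1−0.32) × (1−0.20) = 0.456000
P(Feedback branch fails) [AND] = 0.03 × 0.41 = 0.012300
P(Servo loop inoperative) [OR] = 1 − (1−0.19) × (1−0.31) × (1−0.012300) × (1−0.43) = 0.685345
P(Brake chain unavailable) [AND] = 0.33 × 0.34 × 0.12 = 0.013464
P(Controller stage lost) [OR] = 1 − (1−0.685345) × (1−0.013464) = 0.689582
P(Robot arm uncommanded motion) [OR] = 1 − (1−0.456000) × (1−0.689582) = 0.831133
Rounded to 4 decimal places: P(Robot arm uncommanded motion) ≈ 0.8311.

0.8311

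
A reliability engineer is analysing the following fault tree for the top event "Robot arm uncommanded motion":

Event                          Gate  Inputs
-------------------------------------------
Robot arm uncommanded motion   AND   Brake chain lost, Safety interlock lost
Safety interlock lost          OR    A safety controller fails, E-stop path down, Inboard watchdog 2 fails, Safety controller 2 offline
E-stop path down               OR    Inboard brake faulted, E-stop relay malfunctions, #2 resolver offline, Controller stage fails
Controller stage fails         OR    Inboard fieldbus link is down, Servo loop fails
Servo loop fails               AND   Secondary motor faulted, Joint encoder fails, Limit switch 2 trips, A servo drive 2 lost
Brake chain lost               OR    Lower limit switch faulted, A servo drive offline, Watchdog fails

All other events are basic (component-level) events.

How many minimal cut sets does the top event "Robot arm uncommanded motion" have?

Brake chain lost [OR]: union of children's cut sets → 3 cut set(s).
Servo loop fails [AND]: one cut set from each child combined → 1 × 1 × 1 × 1 = 1 cut set(s).
Controller stage fails [OR]: union of children's cut sets → 2 cut set(s).
E-stop path down [OR]: union of children's cut sets → 5 cut set(s).
Safety interlock lost [OR]: union of children's cut sets → 8 cut set(s).
Robot arm uncommanded motion [AND]: one cut set from each child combined → 3 × 8 = 24 cut set(s).

24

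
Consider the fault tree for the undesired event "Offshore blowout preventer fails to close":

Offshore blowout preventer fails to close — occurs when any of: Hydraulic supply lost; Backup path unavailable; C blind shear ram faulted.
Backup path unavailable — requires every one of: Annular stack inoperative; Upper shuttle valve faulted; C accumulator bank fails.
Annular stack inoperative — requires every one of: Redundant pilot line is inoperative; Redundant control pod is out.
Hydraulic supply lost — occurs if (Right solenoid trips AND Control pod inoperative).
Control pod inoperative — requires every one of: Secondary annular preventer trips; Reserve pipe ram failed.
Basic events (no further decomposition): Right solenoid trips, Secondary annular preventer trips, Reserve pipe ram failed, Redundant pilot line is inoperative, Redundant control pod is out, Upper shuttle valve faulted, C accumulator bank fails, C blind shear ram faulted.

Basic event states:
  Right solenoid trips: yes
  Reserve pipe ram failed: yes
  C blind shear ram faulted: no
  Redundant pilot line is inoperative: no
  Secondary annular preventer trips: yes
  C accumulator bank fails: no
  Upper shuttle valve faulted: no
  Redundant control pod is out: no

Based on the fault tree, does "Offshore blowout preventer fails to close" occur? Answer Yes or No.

Yes

Control pod inoperative [AND]: Secondary annular preventer trips=occurs, Reserve pipe ram failed=occurs → all inputs occur → occurs.
Hydraulic supply lost [AND]: Right solenoid trips=occurs, Control pod inoperative=occurs → all inputs occur → occurs.
Annular stack inoperative [AND]: Redundant pilot line is inoperative=not, Redundant control pod is out=not → not all inputs occur → does not occur.
Backup path unavailable [AND]: Annular stack inoperative=not, Upper shuttle valve faulted=not, C accumulator bank fails=not → not all inputs occur → does not occur.
Offshore blowout preventer fails to close [OR]: Hydraulic supply lost=occurs, Backup path unavailable=not, C blind shear ram faulted=not → at least one input occurs → occurs.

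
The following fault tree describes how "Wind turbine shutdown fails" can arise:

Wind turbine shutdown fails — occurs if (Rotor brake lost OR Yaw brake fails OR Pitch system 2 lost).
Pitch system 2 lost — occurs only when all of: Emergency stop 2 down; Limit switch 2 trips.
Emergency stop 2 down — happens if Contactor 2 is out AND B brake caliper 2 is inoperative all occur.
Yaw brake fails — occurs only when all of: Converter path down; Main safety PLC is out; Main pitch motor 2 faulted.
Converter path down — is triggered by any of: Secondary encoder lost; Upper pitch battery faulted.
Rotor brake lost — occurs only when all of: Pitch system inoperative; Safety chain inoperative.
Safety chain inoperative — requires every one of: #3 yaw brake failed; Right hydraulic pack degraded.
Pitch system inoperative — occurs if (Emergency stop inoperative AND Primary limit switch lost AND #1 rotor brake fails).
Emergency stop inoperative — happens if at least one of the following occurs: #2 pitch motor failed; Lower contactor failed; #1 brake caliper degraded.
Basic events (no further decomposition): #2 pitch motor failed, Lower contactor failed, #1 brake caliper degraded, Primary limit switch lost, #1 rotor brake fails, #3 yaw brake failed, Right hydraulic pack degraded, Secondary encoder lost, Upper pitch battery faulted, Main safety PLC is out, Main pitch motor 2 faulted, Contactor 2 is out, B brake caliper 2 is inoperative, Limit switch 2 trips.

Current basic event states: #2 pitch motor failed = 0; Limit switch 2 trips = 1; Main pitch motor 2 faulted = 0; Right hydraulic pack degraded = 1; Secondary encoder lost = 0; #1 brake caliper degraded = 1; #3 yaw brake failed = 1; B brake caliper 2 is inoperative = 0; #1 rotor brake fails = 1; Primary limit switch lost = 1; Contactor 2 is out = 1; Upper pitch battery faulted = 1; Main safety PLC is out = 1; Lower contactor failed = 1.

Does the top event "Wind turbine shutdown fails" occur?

Emergency stop inoperative [OR]: #2 pitch motor failed=not, Lower contactor failed=occurs, #1 brake caliper degraded=occurs → at least one input occurs → occurs.
Pitch system inoperative [AND]: Emergency stop inoperative=occurs, Primary limit switch lost=occurs, #1 rotor brake fails=occurs → all inputs occur → occurs.
Safety chain inoperative [AND]: #3 yaw brake failed=occurs, Right hydraulic pack degraded=occurs → all inputs occur → occurs.
Rotor brake lost [AND]: Pitch system inoperative=occurs, Safety chain inoperative=occurs → all inputs occur → occurs.
Converter path down [OR]: Secondary encoder lost=not, Upper pitch battery faulted=occurs → at least one input occurs → occurs.
Yaw brake fails [AND]: Converter path down=occurs, Main safety PLC is out=occurs, Main pitch motor 2 faulted=not → not all inputs occur → does not occur.
Emergency stop 2 down [AND]: Contactor 2 is out=occurs, B brake caliper 2 is inoperative=not → not all inputs occur → does not occur.
Pitch system 2 lost [AND]: Emergency stop 2 down=not, Limit switch 2 trips=occurs → not all inputs occur → does not occur.
Wind turbine shutdown fails [OR]: Rotor brake lost=occurs, Yaw brake fails=not, Pitch system 2 lost=not → at least one input occurs → occurs.

Yes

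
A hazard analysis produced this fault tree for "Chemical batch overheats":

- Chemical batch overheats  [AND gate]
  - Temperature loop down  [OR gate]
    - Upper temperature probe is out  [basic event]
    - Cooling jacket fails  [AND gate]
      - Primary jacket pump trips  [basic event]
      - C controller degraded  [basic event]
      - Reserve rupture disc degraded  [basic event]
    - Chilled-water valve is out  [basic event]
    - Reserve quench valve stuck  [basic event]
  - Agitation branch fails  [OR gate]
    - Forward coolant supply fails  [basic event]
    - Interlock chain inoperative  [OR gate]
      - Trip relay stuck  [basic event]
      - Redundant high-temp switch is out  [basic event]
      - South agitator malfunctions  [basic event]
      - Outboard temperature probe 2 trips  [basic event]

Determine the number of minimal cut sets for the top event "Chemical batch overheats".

20

Cooling jacket fails [AND]: one cut set from each child combined → 1 × 1 × 1 = 1 cut set(s).
Temperature loop down [OR]: union of children's cut sets → 4 cut set(s).
Interlock chain inoperative [OR]: union of children's cut sets → 4 cut set(s).
Agitation branch fails [OR]: union of children's cut sets → 5 cut set(s).
Chemical batch overheats [AND]: one cut set from each child combined → 4 × 5 = 20 cut set(s).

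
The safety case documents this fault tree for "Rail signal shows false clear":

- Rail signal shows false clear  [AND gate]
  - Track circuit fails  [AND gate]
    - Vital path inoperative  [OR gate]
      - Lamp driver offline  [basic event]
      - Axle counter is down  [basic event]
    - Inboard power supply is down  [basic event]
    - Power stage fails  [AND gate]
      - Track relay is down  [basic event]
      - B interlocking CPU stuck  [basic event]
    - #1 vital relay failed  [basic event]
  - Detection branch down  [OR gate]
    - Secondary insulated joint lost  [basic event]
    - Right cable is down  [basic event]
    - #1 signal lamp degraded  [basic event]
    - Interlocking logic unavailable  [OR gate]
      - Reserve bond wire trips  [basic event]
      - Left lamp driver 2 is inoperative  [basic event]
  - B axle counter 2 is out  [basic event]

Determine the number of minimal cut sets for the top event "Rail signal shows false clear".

Vital path inoperative [OR]: union of children's cut sets → 2 cut set(s).
Power stage fails [AND]: one cut set from each child combined → 1 × 1 = 1 cut set(s).
Track circuit fails [AND]: one cut set from each child combined → 2 × 1 × 1 × 1 = 2 cut set(s).
Interlocking logic unavailable [OR]: union of children's cut sets → 2 cut set(s).
Detection branch down [OR]: union of children's cut sets → 5 cut set(s).
Rail signal shows false clear [AND]: one cut set from each child combined → 2 × 5 × 1 = 10 cut set(s).
Minimal cut sets: {#1 vital relay failed, B axle counter 2 is out, B interlocking CPU stuck, Inboard power supply is down, Lamp driver offline, Secondary insulated joint lost, Track relay is down}; {#1 vital relay failed, B axle counter 2 is out, B interlocking CPU stuck, Inboard power supply is down, Lamp driver offline, Right cable is down, Track relay is down}; {#1 signal lamp degraded, #1 vital relay failed, B axle counter 2 is out, B interlocking CPU stuck, Inboard power supply is down, Lamp driver offline, Track relay is down}; {#1 vital relay failed, B axle counter 2 is out, B interlocking CPU stuck, Inboard power supply is down, Lamp driver offline, Reserve bond wire trips, Track relay is down}; {#1 vital relay failed, B axle counter 2 is out, B interlocking CPU stuck, Inboard power supply is down, Lamp driver offline, Left lamp driver 2 is inoperative, Track relay is down}; {#1 vital relay failed, Axle counter is down, B axle counter 2 is out, B interlocking CPU stuck, Inboard power supply is down, Secondary insulated joint lost, Track relay is down}; {#1 vital relay failed, Axle counter is down, B axle counter 2 is out, B interlocking CPU stuck, Inboard power supply is down, Right cable is down, Track relay is down}; {#1 signal lamp degraded, #1 vital relay failed, Axle counter is down, B axle counter 2 is out, B interlocking CPU stuck, Inboard power supply is down, Track relay is down}; {#1 vital relay failed, Axle counter is down, B axle counter 2 is out, B interlocking CPU stuck, Inboard power supply is down, Reserve bond wire trips, Track relay is down}; {#1 vital relay failed, Axle counter is down, B axle counter 2 is out, B interlocking CPU stuck, Inboard power supply is down, Left lamp driver 2 is inoperative, Track relay is down}.

10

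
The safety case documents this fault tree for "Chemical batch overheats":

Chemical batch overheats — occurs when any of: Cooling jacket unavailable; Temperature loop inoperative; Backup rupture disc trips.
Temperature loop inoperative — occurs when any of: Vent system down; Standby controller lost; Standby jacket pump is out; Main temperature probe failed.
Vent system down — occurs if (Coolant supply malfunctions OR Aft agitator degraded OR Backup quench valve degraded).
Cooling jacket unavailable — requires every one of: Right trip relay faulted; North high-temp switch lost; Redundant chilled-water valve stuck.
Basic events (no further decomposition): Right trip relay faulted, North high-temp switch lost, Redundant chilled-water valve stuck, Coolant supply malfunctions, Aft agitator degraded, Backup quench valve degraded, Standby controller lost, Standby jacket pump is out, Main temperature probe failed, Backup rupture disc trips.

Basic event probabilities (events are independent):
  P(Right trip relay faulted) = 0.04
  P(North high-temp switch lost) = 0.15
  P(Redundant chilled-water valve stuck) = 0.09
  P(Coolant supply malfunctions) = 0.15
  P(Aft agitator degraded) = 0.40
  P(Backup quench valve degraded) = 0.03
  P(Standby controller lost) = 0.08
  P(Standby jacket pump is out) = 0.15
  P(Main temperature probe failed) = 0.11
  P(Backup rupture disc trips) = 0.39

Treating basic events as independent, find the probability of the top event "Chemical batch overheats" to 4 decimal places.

P(Cooling jacket unavailable) [AND] = 0.04 × 0.15 × 0.09 = 0.000540
P(Vent system down) [OR] = 1 − (1−0.15) × (1−0.40) × (1−0.03) = 0.505300
P(Temperature loop inoperative) [OR] = 1 − (1−0.505300) × (1−0.08) × (1−0.15) × (1−0.11) = 0.655699
P(Chemical batch overheats) [OR] = 1 − (1−0.000540) × (1−0.655699) × (1−0.39) = 0.790090
Rounded to 4 decimal places: P(Chemical batch overheats) ≈ 0.7901.

0.7901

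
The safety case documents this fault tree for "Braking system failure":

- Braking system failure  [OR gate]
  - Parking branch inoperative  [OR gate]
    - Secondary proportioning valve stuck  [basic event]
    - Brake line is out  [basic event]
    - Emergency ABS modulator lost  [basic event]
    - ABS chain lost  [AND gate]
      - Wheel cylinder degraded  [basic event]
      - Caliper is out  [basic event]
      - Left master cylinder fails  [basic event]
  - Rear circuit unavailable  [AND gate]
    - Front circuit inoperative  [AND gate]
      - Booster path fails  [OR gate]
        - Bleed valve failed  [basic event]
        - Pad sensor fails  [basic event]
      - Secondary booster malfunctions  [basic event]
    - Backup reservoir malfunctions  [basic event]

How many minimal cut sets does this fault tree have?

6

ABS chain lost [AND]: one cut set from each child combined → 1 × 1 × 1 = 1 cut set(s).
Parking branch inoperative [OR]: union of children's cut sets → 4 cut set(s).
Booster path fails [OR]: union of children's cut sets → 2 cut set(s).
Front circuit inoperative [AND]: one cut set from each child combined → 2 × 1 = 2 cut set(s).
Rear circuit unavailable [AND]: one cut set from each child combined → 2 × 1 = 2 cut set(s).
Braking system failure [OR]: union of children's cut sets → 6 cut set(s).
Minimal cut sets: {Secondary proportioning valve stuck}; {Brake line is out}; {Emergency ABS modulator lost}; {Caliper is out, Left master cylinder fails, Wheel cylinder degraded}; {Backup reservoir malfunctions, Bleed valve failed, Secondary booster malfunctions}; {Backup reservoir malfunctions, Pad sensor fails, Secondary booster malfunctions}.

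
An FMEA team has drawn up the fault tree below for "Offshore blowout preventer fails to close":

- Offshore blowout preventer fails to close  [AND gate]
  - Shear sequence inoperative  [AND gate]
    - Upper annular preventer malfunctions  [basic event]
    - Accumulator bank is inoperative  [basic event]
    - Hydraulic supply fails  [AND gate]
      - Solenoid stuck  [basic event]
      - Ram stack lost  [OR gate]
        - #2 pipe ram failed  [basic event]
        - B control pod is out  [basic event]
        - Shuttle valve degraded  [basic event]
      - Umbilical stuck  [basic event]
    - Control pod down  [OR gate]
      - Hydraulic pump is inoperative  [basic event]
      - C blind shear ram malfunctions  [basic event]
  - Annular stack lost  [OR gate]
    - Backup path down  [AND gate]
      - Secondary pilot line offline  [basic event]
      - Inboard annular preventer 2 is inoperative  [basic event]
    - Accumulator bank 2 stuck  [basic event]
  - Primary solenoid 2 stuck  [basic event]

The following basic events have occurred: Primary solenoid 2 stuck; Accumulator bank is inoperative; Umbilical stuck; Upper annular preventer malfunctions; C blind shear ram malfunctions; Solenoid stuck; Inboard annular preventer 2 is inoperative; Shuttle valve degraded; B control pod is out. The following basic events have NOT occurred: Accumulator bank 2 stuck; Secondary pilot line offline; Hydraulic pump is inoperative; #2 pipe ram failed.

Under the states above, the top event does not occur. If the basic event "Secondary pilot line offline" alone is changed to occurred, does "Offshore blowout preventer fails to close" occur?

Counterfactual: set "Secondary pilot line offline" to occurred.
Ram stack lost [OR]: #2 pipe ram failed=not, B control pod is out=occurs, Shuttle valve degraded=occurs → at least one input occurs → occurs.
Hydraulic supply fails [AND]: Solenoid stuck=occurs, Ram stack lost=occurs, Umbilical stuck=occurs → all inputs occur → occurs.
Control pod down [OR]: Hydraulic pump is inoperative=not, C blind shear ram malfunctions=occurs → at least one input occurs → occurs.
Shear sequence inoperative [AND]: Upper annular preventer malfunctions=occurs, Accumulator bank is inoperative=occurs, Hydraulic supply fails=occurs, Control pod down=occurs → all inputs occur → occurs.
Backup path down [AND]: Secondary pilot line offline=occurs, Inboard annular preventer 2 is inoperative=occurs → all inputs occur → occurs.
Annular stack lost [OR]: Backup path down=occurs, Accumulator bank 2 stuck=not → at least one input occurs → occurs.
Offshore blowout preventer fails to close [AND]: Shear sequence inoperative=occurs, Annular stack lost=occurs, Primary solenoid 2 stuck=occurs → all inputs occur → occurs.

Yes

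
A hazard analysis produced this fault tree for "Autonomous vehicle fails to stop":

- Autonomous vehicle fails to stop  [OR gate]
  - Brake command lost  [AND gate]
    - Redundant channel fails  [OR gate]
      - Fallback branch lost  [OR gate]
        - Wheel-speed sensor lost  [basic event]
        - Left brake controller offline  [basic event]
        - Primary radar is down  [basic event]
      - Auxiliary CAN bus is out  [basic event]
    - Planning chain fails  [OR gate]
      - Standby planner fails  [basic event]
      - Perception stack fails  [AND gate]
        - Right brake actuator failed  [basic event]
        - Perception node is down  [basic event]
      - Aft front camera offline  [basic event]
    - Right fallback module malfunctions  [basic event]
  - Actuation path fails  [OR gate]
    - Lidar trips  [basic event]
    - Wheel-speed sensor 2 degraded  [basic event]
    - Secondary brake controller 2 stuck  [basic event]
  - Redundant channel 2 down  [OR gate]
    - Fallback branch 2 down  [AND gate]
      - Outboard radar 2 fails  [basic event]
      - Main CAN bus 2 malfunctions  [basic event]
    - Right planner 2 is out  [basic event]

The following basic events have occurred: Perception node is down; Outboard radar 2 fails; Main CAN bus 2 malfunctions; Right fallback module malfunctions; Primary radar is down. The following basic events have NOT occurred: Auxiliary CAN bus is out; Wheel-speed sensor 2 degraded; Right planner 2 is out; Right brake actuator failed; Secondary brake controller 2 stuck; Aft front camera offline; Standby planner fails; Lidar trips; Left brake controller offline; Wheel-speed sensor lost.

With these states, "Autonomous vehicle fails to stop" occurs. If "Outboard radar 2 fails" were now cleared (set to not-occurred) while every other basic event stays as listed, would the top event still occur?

Counterfactual: set "Outboard radar 2 fails" to not occurred.
Fallback branch lost [OR]: Wheel-speed sensor lost=not, Left brake controller offline=not, Primary radar is down=occurs → at least one input occurs → occurs.
Redundant channel fails [OR]: Fallback branch lost=occurs, Auxiliary CAN bus is out=not → at least one input occurs → occurs.
Perception stack fails [AND]: Right brake actuator failed=not, Perception node is down=occurs → not all inputs occur → does not occur.
Planning chain fails [OR]: Standby planner fails=not, Perception stack fails=not, Aft front camera offline=not → no input occurs → does not occur.
Brake command lost [AND]: Redundant channel fails=occurs, Planning chain fails=not, Right fallback module malfunctions=occurs → not all inputs occur → does not occur.
Actuation path fails [OR]: Lidar trips=not, Wheel-speed sensor 2 degraded=not, Secondary brake controller 2 stuck=not → no input occurs → does not occur.
Fallback branch 2 down [AND]: Outboard radar 2 fails=not, Main CAN bus 2 malfunctions=occurs → not all inputs occur → does not occur.
Redundant channel 2 down [OR]: Fallback branch 2 down=not, Right planner 2 is out=not → no input occurs → does not occur.
Autonomous vehicle fails to stop [OR]: Brake command lost=not, Actuation path fails=not, Redundant channel 2 down=not → no input occurs → does not occur.

No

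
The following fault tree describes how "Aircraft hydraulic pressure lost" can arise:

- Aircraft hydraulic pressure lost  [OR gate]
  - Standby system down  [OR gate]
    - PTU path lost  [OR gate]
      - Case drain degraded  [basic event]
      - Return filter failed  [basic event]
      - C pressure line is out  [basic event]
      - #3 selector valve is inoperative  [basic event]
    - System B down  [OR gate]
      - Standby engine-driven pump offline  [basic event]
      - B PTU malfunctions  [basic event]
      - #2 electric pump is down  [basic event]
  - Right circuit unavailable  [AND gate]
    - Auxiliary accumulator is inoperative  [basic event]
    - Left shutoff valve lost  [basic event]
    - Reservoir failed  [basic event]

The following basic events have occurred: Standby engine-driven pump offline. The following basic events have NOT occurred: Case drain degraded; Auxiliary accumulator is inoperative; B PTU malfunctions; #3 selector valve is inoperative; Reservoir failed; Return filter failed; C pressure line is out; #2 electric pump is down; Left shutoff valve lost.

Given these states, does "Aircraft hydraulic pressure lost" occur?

PTU path lost [OR]: Case drain degraded=not, Return filter failed=not, C pressure line is out=not, #3 selector valve is inoperative=not → no input occurs → does not occur.
System B down [OR]: Standby engine-driven pump offline=occurs, B PTU malfunctions=not, #2 electric pump is down=not → at least one input occurs → occurs.
Standby system down [OR]: PTU path lost=not, System B down=occurs → at least one input occurs → occurs.
Right circuit unavailable [AND]: Auxiliary accumulator is inoperative=not, Left shutoff valve lost=not, Reservoir failed=not → not all inputs occur → does not occur.
Aircraft hydraulic pressure lost [OR]: Standby system down=occurs, Right circuit unavailable=not → at least one input occurs → occurs.

Yes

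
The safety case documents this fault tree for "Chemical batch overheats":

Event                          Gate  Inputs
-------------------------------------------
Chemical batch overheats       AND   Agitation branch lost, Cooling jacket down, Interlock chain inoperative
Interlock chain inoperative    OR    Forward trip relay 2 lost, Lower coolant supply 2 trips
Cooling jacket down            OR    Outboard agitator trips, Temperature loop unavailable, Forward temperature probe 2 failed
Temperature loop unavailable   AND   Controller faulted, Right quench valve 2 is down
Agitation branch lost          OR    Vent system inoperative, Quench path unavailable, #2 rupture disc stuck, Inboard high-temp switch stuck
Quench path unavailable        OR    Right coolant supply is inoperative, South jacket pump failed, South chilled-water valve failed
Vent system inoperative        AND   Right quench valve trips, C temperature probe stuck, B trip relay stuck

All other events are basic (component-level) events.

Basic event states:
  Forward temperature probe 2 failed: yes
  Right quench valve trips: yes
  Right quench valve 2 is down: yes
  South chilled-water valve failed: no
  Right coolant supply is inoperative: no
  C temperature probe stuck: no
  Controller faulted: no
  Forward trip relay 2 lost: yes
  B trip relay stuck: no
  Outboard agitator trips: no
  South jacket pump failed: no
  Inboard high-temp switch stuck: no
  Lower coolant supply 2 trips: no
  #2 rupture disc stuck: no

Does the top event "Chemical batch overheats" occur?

Vent system inoperative [AND]: Right quench valve trips=occurs, C temperature probe stuck=not, B trip relay stuck=not → not all inputs occur → does not occur.
Quench path unavailable [OR]: Right coolant supply is inoperative=not, South jacket pump failed=not, South chilled-water valve failed=not → no input occurs → does not occur.
Agitation branch lost [OR]: Vent system inoperative=not, Quench path unavailable=not, #2 rupture disc stuck=not, Inboard high-temp switch stuck=not → no input occurs → does not occur.
Temperature loop unavailable [AND]: Controller faulted=not, Right quench valve 2 is down=occurs → not all inputs occur → does not occur.
Cooling jacket down [OR]: Outboard agitator trips=not, Temperature loop unavailable=not, Forward temperature probe 2 failed=occurs → at least one input occurs → occurs.
Interlock chain inoperative [OR]: Forward trip relay 2 lost=occurs, Lower coolant supply 2 trips=not → at least one input occurs → occurs.
Chemical batch overheats [AND]: Agitation branch lost=not, Cooling jacket down=occurs, Interlock chain inoperative=occurs → not all inputs occur → does not occur.

No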